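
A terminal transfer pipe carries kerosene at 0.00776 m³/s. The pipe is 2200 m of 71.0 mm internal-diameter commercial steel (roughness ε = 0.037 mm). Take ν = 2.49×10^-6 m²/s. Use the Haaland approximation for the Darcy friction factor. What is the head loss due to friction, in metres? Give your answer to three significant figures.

V = 4Q/(πD²) = 4·0.00776/(π·0.0710²) = 1.960 m/s
Re = VD/ν = 1.960·0.0710/2.49×10^-6 = 5.59×10^4 → turbulent
ε/D = 0.037/71.0 = 5.21×10^-4
Haaland: f = 0.02191
h_f = f(L/D)V²/(2g) = 0.02191·(2200/0.0710)·1.960²/(2·9.81) = 132.9 m

h_f ≈ 133 m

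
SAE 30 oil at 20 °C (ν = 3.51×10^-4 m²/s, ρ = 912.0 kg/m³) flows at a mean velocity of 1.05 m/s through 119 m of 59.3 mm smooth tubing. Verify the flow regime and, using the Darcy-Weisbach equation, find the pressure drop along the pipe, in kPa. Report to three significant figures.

Δp ≈ 364 kPa

Re = VD/ν = 1.05·0.05930/3.51×10^-4 = 177 → laminar (Re < 2300)
f = 64/Re = 0.3608
h_f = f(L/D)V²/(2g) = 0.3608·(119/0.05930)·1.05²/(2·9.81) = 40.68 m
Δp = ρg·h_f = 912.0·9.81·40.68 = 364.0 kPa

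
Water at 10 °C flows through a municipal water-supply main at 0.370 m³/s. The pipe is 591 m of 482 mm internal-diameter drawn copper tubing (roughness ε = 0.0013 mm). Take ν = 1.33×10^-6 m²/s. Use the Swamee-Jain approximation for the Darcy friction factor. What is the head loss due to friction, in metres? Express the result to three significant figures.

h_f ≈ 3.16 m

V = 4Q/(πD²) = 4·0.370/(π·0.482²) = 2.028 m/s
Re = VD/ν = 2.028·0.482/1.33×10^-6 = 7.35×10^5 → turbulent
ε/D = 0.0013/482 = 2.70×10^-6
Swamee-Jain: f = 0.01229
h_f = f(L/D)V²/(2g) = 0.01229·(591/0.482)·2.028²/(2·9.81) = 3.158 m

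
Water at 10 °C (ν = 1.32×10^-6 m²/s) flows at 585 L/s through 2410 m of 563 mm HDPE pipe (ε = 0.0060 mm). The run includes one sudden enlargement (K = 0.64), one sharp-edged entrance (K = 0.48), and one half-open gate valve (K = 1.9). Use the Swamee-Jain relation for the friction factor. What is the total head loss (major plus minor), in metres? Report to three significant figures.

V = 4Q/(πD²) = 2.350 m/s; V²/2g = 0.2814 m
Re = 1.00×10^6, ε/D = 1.07×10^-5 → f = 0.01186 (Swamee-Jain)
Major: h_f = f(L/D)·V²/2g = 0.01186·4281·0.2814 = 14.29 m
Minor: ΣK = 3.02; h_m = ΣK·V²/2g = 0.8500 m
Total H_L = 14.29 + 0.8500 = 15.14 m

H_L ≈ 15.1 m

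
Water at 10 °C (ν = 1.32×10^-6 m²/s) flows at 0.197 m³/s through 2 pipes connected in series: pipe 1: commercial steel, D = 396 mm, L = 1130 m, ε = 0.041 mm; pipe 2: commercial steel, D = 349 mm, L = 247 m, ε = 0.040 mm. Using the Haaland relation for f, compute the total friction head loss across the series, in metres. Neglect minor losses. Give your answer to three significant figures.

H ≈ 7.53 m

Pipe 1: V = 1.600 m/s, Re = 4.80×10^5, ε/D = 1.04×10^-4, f = 0.01437, h_1 = f(L/D)V²/2g = 5.347 m
Pipe 2: V = 2.059 m/s, Re = 5.44×10^5, ε/D = 1.15×10^-4, f = 0.01429, h_2 = f(L/D)V²/2g = 2.187 m
Series → Q common, losses add: H = Σh = 7.534 m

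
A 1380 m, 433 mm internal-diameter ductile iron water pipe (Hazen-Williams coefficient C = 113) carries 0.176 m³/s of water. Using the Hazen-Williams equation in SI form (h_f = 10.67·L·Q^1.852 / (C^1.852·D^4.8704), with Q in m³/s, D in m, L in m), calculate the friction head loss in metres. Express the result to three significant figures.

h_f = 10.67·1380·0.176^1.852 / (113^1.852·0.433^4.8704) = 5.481 m

h_f ≈ 5.48 m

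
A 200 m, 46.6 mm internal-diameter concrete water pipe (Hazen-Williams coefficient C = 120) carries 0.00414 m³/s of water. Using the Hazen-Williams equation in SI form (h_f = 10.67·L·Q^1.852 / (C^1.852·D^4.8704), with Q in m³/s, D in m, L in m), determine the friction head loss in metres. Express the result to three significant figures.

h_f = 10.67·200·0.00414^1.852 / (120^1.852·0.0466^4.8704) = 35.54 m

h_f ≈ 35.5 m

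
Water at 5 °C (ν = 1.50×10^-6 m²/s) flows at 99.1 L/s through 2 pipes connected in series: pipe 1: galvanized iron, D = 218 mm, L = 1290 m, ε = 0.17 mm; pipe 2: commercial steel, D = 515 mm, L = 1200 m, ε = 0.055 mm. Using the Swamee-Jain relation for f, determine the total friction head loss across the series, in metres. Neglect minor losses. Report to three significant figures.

H ≈ 42.0 m

Pipe 1: V = 2.655 m/s, Re = 3.86×10^5, ε/D = 7.80×10^-4, f = 0.01953, h_1 = f(L/D)V²/2g = 41.53 m
Pipe 2: V = 0.4757 m/s, Re = 1.63×10^5, ε/D = 1.07×10^-4, f = 0.01698, h_2 = f(L/D)V²/2g = 0.4565 m
Series → Q common, losses add: H = Σh = 41.99 m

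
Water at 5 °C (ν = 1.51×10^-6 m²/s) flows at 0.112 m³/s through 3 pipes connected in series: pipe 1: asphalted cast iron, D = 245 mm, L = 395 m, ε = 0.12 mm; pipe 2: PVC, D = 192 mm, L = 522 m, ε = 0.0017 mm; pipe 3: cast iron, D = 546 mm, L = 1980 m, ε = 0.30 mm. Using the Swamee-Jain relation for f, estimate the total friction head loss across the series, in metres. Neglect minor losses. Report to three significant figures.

H ≈ 36.7 m

Pipe 1: V = 2.376 m/s, Re = 3.85×10^5, ε/D = 4.90×10^-4, f = 0.01797, h_1 = f(L/D)V²/2g = 8.334 m
Pipe 2: V = 3.868 m/s, Re = 4.92×10^5, ε/D = 8.85×10^-6, f = 0.01327, h_2 = f(L/D)V²/2g = 27.52 m
Pipe 3: V = 0.4783 m/s, Re = 1.73×10^5, ε/D = 5.49×10^-4, f = 0.01944, h_3 = f(L/D)V²/2g = 0.8222 m
Series → Q common, losses add: H = Σh = 36.67 m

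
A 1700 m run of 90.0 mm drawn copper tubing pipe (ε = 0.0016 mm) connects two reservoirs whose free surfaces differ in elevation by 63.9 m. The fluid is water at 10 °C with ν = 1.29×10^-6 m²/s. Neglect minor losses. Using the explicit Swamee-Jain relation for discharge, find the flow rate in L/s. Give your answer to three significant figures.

Swamee-Jain (Type II): Q = -0.965·√(gD⁵h_f/L)·ln[ε/(3.7D) + √(3.17ν²L/(gD³h_f))]
√(gD⁵h_f/L) = √(9.81·0.0900⁵·63.9/1700) = 0.001476
ε/(3.7D) = 4.80×10^-6; √(3.17ν²L/(gD³h_f)) = 1.40×10^-4
Q = -0.965·0.001476·ln(1.449×10^-4) = 0.01259 m³/s
Check: V = 1.98 m/s, Re = 1.38×10^5, f = 0.01685, h_f = 63.5 m ≈ 63.9 m ✓

Q ≈ 12.6 L/s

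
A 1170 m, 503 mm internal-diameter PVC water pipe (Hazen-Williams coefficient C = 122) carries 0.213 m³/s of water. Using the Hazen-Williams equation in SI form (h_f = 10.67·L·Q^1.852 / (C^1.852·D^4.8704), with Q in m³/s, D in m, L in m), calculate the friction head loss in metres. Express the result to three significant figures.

h_f = 10.67·1170·0.213^1.852 / (122^1.852·0.503^4.8704) = 2.767 m

h_f ≈ 2.77 m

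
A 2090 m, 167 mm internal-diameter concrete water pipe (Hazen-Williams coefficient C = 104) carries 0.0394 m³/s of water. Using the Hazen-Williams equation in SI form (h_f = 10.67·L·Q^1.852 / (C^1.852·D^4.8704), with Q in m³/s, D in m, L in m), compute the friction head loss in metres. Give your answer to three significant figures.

h_f = 10.67·2090·0.0394^1.852 / (104^1.852·0.167^4.8704) = 62.71 m

h_f ≈ 62.7 m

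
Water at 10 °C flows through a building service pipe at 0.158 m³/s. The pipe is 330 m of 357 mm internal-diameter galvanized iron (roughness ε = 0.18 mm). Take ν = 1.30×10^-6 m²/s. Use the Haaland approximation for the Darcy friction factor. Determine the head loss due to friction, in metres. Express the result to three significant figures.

h_f ≈ 2.08 m

V = 4Q/(πD²) = 4·0.158/(π·0.357²) = 1.578 m/s
Re = VD/ν = 1.578·0.357/1.30×10^-6 = 4.33×10^5 → turbulent
ε/D = 0.18/357 = 5.04×10^-4
Haaland: f = 0.01772
h_f = f(L/D)V²/(2g) = 0.01772·(330/0.357)·1.578²/(2·9.81) = 2.080 m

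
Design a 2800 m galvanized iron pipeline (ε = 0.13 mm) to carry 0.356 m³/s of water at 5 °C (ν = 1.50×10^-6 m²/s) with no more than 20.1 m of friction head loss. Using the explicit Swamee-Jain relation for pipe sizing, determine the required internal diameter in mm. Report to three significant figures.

Swamee-Jain (Type III): D = 0.66·[ε^1.25·(LQ²/(gh_f))^4.75 + ν·Q^9.4·(L/(gh_f))^5.2]^0.04
LQ²/(gh_f) = 1.800; L/(gh_f) = 14.20
Term 1 = ε^1.25·(…)^4.75 = 2.26×10^-4; Term 2 = ν·Q^9.4·(…)^5.2 = 8.95×10^-5
D = 0.66·(2.26×10^-4 + 8.95×10^-5)^0.04 = 0.4781 m = 478 mm
Check: V = 1.98 m/s, Re = 6.32×10^5, f = 0.01589, h_f = 18.7 m ≈ 20.1 m ✓

D ≈ 478 mm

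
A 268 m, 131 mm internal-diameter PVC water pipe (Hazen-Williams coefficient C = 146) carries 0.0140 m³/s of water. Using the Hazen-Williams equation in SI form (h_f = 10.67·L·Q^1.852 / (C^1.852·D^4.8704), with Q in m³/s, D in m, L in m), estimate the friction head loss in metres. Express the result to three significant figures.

h_f = 10.67·268·0.0140^1.852 / (146^1.852·0.131^4.8704) = 2.060 m

h_f ≈ 2.06 m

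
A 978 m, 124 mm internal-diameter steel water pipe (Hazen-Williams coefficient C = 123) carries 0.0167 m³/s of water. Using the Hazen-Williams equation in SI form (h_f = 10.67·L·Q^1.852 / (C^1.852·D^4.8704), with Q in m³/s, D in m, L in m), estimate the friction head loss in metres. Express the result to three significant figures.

h_f ≈ 18.7 m

h_f = 10.67·978·0.0167^1.852 / (123^1.852·0.124^4.8704) = 18.70 m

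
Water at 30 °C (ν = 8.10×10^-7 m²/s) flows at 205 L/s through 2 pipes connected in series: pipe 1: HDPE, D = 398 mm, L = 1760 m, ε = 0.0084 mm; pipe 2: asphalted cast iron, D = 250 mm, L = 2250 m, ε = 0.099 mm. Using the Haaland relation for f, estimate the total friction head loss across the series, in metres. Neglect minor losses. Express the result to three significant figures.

Pipe 1: V = 1.648 m/s, Re = 8.10×10^5, ε/D = 2.11×10^-5, f = 0.01235, h_1 = f(L/D)V²/2g = 7.560 m
Pipe 2: V = 4.176 m/s, Re = 1.29×10^6, ε/D = 3.96×10^-4, f = 0.01630, h_2 = f(L/D)V²/2g = 130.4 m
Series → Q common, losses add: H = Σh = 138.0 m

H ≈ 138 m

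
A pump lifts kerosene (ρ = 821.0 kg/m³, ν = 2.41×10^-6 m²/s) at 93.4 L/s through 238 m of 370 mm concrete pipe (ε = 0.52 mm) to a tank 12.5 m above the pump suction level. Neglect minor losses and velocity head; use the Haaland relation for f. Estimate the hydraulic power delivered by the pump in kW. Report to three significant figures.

V = 4Q/(πD²) = 0.8687 m/s; Re = 1.33×10^5; ε/D = 0.00141; f = 0.02286
h_f = f(L/D)V²/2g = 0.5654 m
Total head H = z + h_f = 12.5 + 0.5654 = 13.07 m
P_hyd = ρgQH = 821.0·9.81·0.0934·13.07 = 9.828 kW

P_hyd ≈ 9.83 kW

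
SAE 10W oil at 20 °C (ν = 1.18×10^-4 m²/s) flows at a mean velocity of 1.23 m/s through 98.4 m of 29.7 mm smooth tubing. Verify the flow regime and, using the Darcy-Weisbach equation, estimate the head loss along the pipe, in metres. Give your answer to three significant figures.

Re = VD/ν = 1.23·0.02970/1.18×10^-4 = 310 → laminar (Re < 2300)
f = 64/Re = 0.2067
h_f = f(L/D)V²/(2g) = 0.2067·(98.4/0.02970)·1.23²/(2·9.81) = 52.81 m

h_f ≈ 52.8 m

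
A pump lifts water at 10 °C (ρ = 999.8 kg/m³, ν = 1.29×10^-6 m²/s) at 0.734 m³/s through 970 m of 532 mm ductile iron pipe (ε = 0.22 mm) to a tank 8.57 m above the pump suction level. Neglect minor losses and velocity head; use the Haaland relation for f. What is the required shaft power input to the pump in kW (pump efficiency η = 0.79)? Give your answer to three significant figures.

V = 4Q/(πD²) = 3.302 m/s; Re = 1.36×10^6; ε/D = 4.14×10^-4; f = 0.01642
h_f = f(L/D)V²/2g = 16.64 m
Total head H = z + h_f = 8.57 + 16.64 = 25.21 m
P_hyd = ρgQH = 999.8·9.81·0.734·25.21 = 181.5 kW
P_shaft = P_hyd/η = 181.5/0.79 = 229.7 kW

P_shaft ≈ 230 kW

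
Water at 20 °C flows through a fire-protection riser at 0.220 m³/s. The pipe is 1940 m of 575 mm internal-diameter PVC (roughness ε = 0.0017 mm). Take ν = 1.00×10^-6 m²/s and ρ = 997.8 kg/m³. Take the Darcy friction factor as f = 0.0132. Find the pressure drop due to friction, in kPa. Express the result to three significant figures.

Δp ≈ 15.9 kPa

V = 4Q/(πD²) = 4·0.220/(π·0.575²) = 0.8472 m/s
h_f = f(L/D)V²/(2g) = 0.01320·(1940/0.575)·0.8472²/(2·9.81) = 1.629 m
Δp = ρg·h_f = 997.8·9.81·1.629 = 15.95 kPa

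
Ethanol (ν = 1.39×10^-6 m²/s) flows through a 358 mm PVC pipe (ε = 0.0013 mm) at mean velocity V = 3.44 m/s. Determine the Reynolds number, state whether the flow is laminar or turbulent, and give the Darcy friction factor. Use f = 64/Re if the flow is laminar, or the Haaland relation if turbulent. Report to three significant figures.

Re ≈ 8.86×10^5; turbulent; f ≈ 0.0119

Re = VD/ν = 3.440·0.358/1.39×10^-6 = 8.86×10^5
Re > 4000 → turbulent; ε/D = 3.63×10^-6
Haaland: f = 0.01188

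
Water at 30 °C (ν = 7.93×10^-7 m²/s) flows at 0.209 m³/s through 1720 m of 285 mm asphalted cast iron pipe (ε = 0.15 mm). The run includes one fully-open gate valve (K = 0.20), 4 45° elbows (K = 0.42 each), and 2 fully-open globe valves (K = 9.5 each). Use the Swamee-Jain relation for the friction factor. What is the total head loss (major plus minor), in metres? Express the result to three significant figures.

V = 4Q/(πD²) = 3.276 m/s; V²/2g = 0.5471 m
Re = 1.18×10^6, ε/D = 5.26×10^-4 → f = 0.01740 (Swamee-Jain)
Major: h_f = f(L/D)·V²/2g = 0.01740·6035·0.5471 = 57.45 m
Minor: ΣK = 20.9; h_m = ΣK·V²/2g = 11.42 m
Total H_L = 57.45 + 11.42 = 68.87 m

H_L ≈ 68.9 m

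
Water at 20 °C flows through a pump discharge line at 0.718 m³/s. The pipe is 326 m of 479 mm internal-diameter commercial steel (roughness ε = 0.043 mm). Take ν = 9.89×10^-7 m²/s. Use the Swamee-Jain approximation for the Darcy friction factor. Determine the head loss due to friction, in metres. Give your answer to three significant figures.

V = 4Q/(πD²) = 4·0.718/(π·0.479²) = 3.984 m/s
Re = VD/ν = 3.984·0.479/9.89×10^-7 = 1.93×10^6 → turbulent
ε/D = 0.043/479 = 8.98×10^-5
Swamee-Jain: f = 0.01272
h_f = f(L/D)V²/(2g) = 0.01272·(326/0.479)·3.984²/(2·9.81) = 7.006 m

h_f ≈ 7.01 m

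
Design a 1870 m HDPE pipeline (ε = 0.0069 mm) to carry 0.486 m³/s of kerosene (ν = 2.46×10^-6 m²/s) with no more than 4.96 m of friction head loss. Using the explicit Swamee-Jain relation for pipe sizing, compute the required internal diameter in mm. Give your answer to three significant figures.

D ≈ 642 mm

Swamee-Jain (Type III): D = 0.66·[ε^1.25·(LQ²/(gh_f))^4.75 + ν·Q^9.4·(L/(gh_f))^5.2]^0.04
LQ²/(gh_f) = 9.077; L/(gh_f) = 38.43
Term 1 = ε^1.25·(…)^4.75 = 0.0126; Term 2 = ν·Q^9.4·(…)^5.2 = 0.485
D = 0.66·(0.0126 + 0.485)^0.04 = 0.6418 m = 642 mm
Check: V = 1.50 m/s, Re = 3.92×10^5, f = 0.01383, h_f = 4.63 m ≈ 4.96 m ✓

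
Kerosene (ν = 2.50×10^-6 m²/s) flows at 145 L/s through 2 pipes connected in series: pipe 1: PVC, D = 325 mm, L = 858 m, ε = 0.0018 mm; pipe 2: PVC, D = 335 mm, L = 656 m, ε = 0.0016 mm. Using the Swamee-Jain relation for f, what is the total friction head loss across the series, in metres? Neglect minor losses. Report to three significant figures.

Pipe 1: V = 1.748 m/s, Re = 2.27×10^5, ε/D = 5.54×10^-6, f = 0.01521, h_1 = f(L/D)V²/2g = 6.252 m
Pipe 2: V = 1.645 m/s, Re = 2.20×10^5, ε/D = 4.78×10^-6, f = 0.01529, h_2 = f(L/D)V²/2g = 4.129 m
Series → Q common, losses add: H = Σh = 10.38 m

H ≈ 10.4 m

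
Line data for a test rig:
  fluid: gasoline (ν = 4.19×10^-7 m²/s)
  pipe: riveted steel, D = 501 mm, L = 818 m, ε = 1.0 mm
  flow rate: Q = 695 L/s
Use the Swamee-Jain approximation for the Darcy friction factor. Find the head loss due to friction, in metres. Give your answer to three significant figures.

V = 4Q/(πD²) = 4·0.695/(π·0.501²) = 3.525 m/s
Re = VD/ν = 3.525·0.501/4.19×10^-7 = 4.22×10^6 → turbulent
ε/D = 1.0/501 = 0.00200
Swamee-Jain: f = 0.02348
h_f = f(L/D)V²/(2g) = 0.02348·(818/0.501)·3.525²/(2·9.81) = 24.29 m

h_f ≈ 24.3 m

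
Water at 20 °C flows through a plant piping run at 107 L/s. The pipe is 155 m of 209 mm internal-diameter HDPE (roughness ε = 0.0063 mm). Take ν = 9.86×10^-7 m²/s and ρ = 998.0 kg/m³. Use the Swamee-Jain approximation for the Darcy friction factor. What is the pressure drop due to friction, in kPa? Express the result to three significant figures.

V = 4Q/(πD²) = 4·0.107/(π·0.209²) = 3.119 m/s
Re = VD/ν = 3.119·0.209/9.86×10^-7 = 6.61×10^5 → turbulent
ε/D = 0.0063/209 = 3.01×10^-5
Swamee-Jain: f = 0.01301
h_f = f(L/D)V²/(2g) = 0.01301·(155/0.209)·3.119²/(2·9.81) = 4.783 m
Δp = ρg·h_f = 998.0·9.81·4.783 = 46.83 kPa

Δp ≈ 46.8 kPa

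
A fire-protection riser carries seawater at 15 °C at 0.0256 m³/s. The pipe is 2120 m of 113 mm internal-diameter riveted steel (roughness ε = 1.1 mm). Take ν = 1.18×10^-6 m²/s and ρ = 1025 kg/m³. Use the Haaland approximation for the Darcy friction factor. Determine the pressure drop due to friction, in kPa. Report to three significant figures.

Δp ≈ 2370 kPa

V = 4Q/(πD²) = 4·0.0256/(π·0.113²) = 2.553 m/s
Re = VD/ν = 2.553·0.113/1.18×10^-6 = 2.44×10^5 → turbulent
ε/D = 1.1/113 = 0.00973
Haaland: f = 0.03787
h_f = f(L/D)V²/(2g) = 0.03787·(2120/0.113)·2.553²/(2·9.81) = 236.0 m
Δp = ρg·h_f = 1025·9.81·236.0 = 2373 kPa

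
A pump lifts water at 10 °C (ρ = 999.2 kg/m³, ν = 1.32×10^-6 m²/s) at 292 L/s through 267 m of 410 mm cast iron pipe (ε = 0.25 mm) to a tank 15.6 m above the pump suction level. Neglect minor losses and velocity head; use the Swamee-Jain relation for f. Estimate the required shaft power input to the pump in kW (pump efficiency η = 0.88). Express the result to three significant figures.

P_shaft ≈ 60.4 kW

V = 4Q/(πD²) = 2.212 m/s; Re = 6.87×10^5; ε/D = 6.10×10^-4; f = 0.01820
h_f = f(L/D)V²/2g = 2.956 m
Total head H = z + h_f = 15.6 + 2.956 = 18.56 m
P_hyd = ρgQH = 999.2·9.81·0.292·18.56 = 53.11 kW
P_shaft = P_hyd/η = 53.11/0.88 = 60.35 kW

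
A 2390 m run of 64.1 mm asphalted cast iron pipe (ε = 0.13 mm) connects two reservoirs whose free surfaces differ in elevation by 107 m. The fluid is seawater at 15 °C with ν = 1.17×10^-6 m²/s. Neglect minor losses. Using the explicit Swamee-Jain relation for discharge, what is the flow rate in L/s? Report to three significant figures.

Swamee-Jain (Type II): Q = -0.965·√(gD⁵h_f/L)·ln[ε/(3.7D) + √(3.17ν²L/(gD³h_f))]
√(gD⁵h_f/L) = √(9.81·0.0641⁵·107/2390) = 6.894×10^-4
ε/(3.7D) = 5.48×10^-4; √(3.17ν²L/(gD³h_f)) = 1.94×10^-4
Q = -0.965·6.894×10^-4·ln(7.418×10^-4) = 0.004794 m³/s
Check: V = 1.49 m/s, Re = 8.14×10^4, f = 0.02576, h_f = 108 m ≈ 107 m ✓

Q ≈ 4.79 L/s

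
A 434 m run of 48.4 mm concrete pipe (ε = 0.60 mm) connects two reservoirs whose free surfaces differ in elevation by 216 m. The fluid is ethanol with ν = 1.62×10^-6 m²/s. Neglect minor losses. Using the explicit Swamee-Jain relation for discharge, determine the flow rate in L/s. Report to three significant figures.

Swamee-Jain (Type II): Q = -0.965·√(gD⁵h_f/L)·ln[ε/(3.7D) + √(3.17ν²L/(gD³h_f))]
√(gD⁵h_f/L) = √(9.81·0.0484⁵·216/434) = 0.001139
ε/(3.7D) = 0.00335; √(3.17ν²L/(gD³h_f)) = 1.23×10^-4
Q = -0.965·0.001139·ln(0.003473) = 0.006223 m³/s
Check: V = 3.38 m/s, Re = 1.01×10^5, f = 0.04157, h_f = 217 m ≈ 216 m ✓

Q ≈ 6.22 L/s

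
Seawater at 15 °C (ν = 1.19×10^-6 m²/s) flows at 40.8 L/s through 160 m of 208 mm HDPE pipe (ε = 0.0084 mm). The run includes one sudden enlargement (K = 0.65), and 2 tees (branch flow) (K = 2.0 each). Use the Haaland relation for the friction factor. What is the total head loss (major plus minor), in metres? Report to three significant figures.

V = 4Q/(πD²) = 1.201 m/s; V²/2g = 0.07348 m
Re = 2.10×10^5, ε/D = 4.04×10^-5 → f = 0.01563 (Haaland)
Major: h_f = f(L/D)·V²/2g = 0.01563·769.2·0.07348 = 0.8834 m
Minor: ΣK = 4.65; h_m = ΣK·V²/2g = 0.3417 m
Total H_L = 0.8834 + 0.3417 = 1.225 m

H_L ≈ 1.23 m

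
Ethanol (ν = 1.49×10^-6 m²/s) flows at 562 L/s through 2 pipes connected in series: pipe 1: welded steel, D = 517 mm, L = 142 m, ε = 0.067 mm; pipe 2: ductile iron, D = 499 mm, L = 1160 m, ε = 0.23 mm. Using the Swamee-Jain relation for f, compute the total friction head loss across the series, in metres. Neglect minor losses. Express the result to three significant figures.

H ≈ 18.1 m

Pipe 1: V = 2.677 m/s, Re = 9.29×10^5, ε/D = 1.30×10^-4, f = 0.01400, h_1 = f(L/D)V²/2g = 1.405 m
Pipe 2: V = 2.874 m/s, Re = 9.62×10^5, ε/D = 4.61×10^-4, f = 0.01705, h_2 = f(L/D)V²/2g = 16.68 m
Series → Q common, losses add: H = Σh = 18.09 m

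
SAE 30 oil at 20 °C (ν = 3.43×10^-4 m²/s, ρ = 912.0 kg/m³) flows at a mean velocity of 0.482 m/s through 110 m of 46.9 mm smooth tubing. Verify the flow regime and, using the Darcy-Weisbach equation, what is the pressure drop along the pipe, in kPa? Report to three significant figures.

Δp ≈ 241 kPa

Re = VD/ν = 0.482·0.04690/3.43×10^-4 = 65.9 → laminar (Re < 2300)
f = 64/Re = 0.9711
h_f = f(L/D)V²/(2g) = 0.9711·(110/0.04690)·0.482²/(2·9.81) = 26.97 m
Δp = ρg·h_f = 912.0·9.81·26.97 = 241.3 kPa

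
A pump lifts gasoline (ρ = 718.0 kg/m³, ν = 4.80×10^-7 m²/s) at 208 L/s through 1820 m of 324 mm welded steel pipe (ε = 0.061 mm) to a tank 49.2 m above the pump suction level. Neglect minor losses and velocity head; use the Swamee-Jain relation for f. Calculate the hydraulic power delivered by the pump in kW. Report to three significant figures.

P_hyd ≈ 110 kW

V = 4Q/(πD²) = 2.523 m/s; Re = 1.70×10^6; ε/D = 1.88×10^-4; f = 0.01426
h_f = f(L/D)V²/2g = 25.99 m
Total head H = z + h_f = 49.2 + 25.99 = 75.19 m
P_hyd = ρgQH = 718.0·9.81·0.208·75.19 = 110.2 kW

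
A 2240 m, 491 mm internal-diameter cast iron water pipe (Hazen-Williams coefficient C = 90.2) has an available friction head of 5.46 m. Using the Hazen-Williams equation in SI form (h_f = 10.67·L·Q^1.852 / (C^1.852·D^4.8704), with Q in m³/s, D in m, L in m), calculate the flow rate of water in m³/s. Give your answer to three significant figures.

Q ≈ 0.150 m³/s

Rearranging: Q = [h_f·C^1.852·D^4.8704 / (10.67·L)]^(1/1.852)
Q = [5.46·90.2^1.852·0.491^4.8704 / (10.67·2240)]^0.540 = 0.1502 m³/s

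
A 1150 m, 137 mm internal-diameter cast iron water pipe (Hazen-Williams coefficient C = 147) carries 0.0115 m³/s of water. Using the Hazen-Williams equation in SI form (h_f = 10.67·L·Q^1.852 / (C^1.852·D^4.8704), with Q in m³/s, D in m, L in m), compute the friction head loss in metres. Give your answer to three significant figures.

h_f ≈ 4.87 m

h_f = 10.67·1150·0.0115^1.852 / (147^1.852·0.137^4.8704) = 4.874 m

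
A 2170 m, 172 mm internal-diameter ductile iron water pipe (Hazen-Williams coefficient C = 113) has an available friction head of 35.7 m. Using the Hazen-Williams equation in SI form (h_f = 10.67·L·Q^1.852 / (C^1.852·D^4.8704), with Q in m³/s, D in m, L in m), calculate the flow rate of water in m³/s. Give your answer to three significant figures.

Q ≈ 0.0334 m³/s

Rearranging: Q = [h_f·C^1.852·D^4.8704 / (10.67·L)]^(1/1.852)
Q = [35.7·113^1.852·0.172^4.8704 / (10.67·2170)]^0.540 = 0.03345 m³/s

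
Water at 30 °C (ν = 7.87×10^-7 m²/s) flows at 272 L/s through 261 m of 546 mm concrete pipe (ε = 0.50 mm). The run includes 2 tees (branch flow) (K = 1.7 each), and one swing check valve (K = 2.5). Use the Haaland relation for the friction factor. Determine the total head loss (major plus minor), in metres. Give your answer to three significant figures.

H_L ≈ 1.05 m

V = 4Q/(πD²) = 1.162 m/s; V²/2g = 0.06878 m
Re = 8.06×10^5, ε/D = 9.16×10^-4 → f = 0.01961 (Haaland)
Major: h_f = f(L/D)·V²/2g = 0.01961·478.0·0.06878 = 0.6448 m
Minor: ΣK = 5.90; h_m = ΣK·V²/2g = 0.4058 m
Total H_L = 0.6448 + 0.4058 = 1.051 m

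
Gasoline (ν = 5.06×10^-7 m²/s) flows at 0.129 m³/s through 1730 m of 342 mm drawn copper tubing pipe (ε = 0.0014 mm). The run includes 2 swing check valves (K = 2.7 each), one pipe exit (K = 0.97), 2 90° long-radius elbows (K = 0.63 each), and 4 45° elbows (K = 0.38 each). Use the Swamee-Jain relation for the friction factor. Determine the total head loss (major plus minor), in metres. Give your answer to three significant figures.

V = 4Q/(πD²) = 1.404 m/s; V²/2g = 0.1005 m
Re = 9.49×10^5, ε/D = 4.09×10^-6 → f = 0.01181 (Swamee-Jain)
Major: h_f = f(L/D)·V²/2g = 0.01181·5058·0.1005 = 6.004 m
Minor: ΣK = 9.15; h_m = ΣK·V²/2g = 0.9196 m
Total H_L = 6.004 + 0.9196 = 6.924 m

H_L ≈ 6.92 m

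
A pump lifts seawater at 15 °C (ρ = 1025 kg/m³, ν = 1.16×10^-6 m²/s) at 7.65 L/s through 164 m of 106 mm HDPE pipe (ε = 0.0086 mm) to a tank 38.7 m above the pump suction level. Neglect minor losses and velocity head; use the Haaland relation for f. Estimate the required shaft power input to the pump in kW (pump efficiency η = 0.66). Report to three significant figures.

P_shaft ≈ 4.64 kW

V = 4Q/(πD²) = 0.8669 m/s; Re = 7.92×10^4; ε/D = 8.11×10^-5; f = 0.01903
h_f = f(L/D)V²/2g = 1.128 m
Total head H = z + h_f = 38.7 + 1.128 = 39.83 m
P_hyd = ρgQH = 1025·9.81·0.00765·39.83 = 3.064 kW
P_shaft = P_hyd/η = 3.064/0.66 = 4.642 kW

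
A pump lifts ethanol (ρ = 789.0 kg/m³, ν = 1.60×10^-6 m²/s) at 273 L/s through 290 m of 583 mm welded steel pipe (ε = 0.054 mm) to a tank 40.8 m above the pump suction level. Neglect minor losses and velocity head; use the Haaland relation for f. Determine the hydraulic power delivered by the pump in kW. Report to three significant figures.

V = 4Q/(πD²) = 1.023 m/s; Re = 3.73×10^5; ε/D = 9.26×10^-5; f = 0.01472
h_f = f(L/D)V²/2g = 0.3902 m
Total head H = z + h_f = 40.8 + 0.3902 = 41.19 m
P_hyd = ρgQH = 789.0·9.81·0.273·41.19 = 87.04 kW

P_hyd ≈ 87.0 kW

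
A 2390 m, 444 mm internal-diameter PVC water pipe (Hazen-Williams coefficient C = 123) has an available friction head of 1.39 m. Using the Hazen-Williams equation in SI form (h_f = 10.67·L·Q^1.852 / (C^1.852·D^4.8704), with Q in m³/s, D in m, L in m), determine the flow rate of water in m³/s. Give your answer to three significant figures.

Rearranging: Q = [h_f·C^1.852·D^4.8704 / (10.67·L)]^(1/1.852)
Q = [1.39·123^1.852·0.444^4.8704 / (10.67·2390)]^0.540 = 0.07252 m³/s

Q ≈ 0.0725 m³/s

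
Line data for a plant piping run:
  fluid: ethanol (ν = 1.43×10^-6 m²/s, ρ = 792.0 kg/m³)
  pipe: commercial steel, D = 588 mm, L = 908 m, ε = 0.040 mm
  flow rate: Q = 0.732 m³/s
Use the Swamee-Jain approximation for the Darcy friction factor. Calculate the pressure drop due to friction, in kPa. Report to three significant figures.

V = 4Q/(πD²) = 4·0.732/(π·0.588²) = 2.696 m/s
Re = VD/ν = 2.696·0.588/1.43×10^-6 = 1.11×10^6 → turbulent
ε/D = 0.040/588 = 6.80×10^-5
Swamee-Jain: f = 0.01287
h_f = f(L/D)V²/(2g) = 0.01287·(908/0.588)·2.696²/(2·9.81) = 7.364 m
Δp = ρg·h_f = 792.0·9.81·7.364 = 57.21 kPa

Δp ≈ 57.2 kPa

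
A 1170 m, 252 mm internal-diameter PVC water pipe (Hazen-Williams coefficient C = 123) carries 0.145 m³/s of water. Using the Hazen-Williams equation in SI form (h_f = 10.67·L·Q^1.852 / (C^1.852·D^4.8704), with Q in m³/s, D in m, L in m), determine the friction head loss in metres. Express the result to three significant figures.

h_f ≈ 38.7 m

h_f = 10.67·1170·0.145^1.852 / (123^1.852·0.252^4.8704) = 38.74 m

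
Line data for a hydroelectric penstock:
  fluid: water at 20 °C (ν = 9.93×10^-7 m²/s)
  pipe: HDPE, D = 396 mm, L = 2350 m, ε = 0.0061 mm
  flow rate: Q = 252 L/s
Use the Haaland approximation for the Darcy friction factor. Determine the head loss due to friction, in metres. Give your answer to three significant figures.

h_f ≈ 15.5 m

V = 4Q/(πD²) = 4·0.252/(π·0.396²) = 2.046 m/s
Re = VD/ν = 2.046·0.396/9.93×10^-7 = 8.16×10^5 → turbulent
ε/D = 0.0061/396 = 1.54×10^-5
Haaland: f = 0.01224
h_f = f(L/D)V²/(2g) = 0.01224·(2350/0.396)·2.046²/(2·9.81) = 15.50 m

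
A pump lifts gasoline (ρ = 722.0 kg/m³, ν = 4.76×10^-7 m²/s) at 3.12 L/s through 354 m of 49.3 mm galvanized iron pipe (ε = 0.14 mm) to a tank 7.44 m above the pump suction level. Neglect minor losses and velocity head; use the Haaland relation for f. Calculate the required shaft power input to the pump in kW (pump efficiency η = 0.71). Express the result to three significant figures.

P_shaft ≈ 1.04 kW

V = 4Q/(πD²) = 1.634 m/s; Re = 1.69×10^5; ε/D = 0.00284; f = 0.02655
h_f = f(L/D)V²/2g = 25.96 m
Total head H = z + h_f = 7.44 + 25.96 = 33.40 m
P_hyd = ρgQH = 722.0·9.81·0.00312·33.40 = 0.7380 kW
P_shaft = P_hyd/η = 0.7380/0.71 = 1.039 kW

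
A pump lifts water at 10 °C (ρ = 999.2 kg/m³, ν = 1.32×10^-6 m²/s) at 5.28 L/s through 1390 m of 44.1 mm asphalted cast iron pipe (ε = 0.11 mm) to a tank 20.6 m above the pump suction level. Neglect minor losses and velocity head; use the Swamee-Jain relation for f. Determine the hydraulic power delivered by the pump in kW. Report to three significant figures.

P_hyd ≈ 27.3 kW

V = 4Q/(πD²) = 3.457 m/s; Re = 1.15×10^5; ε/D = 0.00249; f = 0.02637
h_f = f(L/D)V²/2g = 506.2 m
Total head H = z + h_f = 20.6 + 506.2 = 526.8 m
P_hyd = ρgQH = 999.2·9.81·0.00528·526.8 = 27.26 kW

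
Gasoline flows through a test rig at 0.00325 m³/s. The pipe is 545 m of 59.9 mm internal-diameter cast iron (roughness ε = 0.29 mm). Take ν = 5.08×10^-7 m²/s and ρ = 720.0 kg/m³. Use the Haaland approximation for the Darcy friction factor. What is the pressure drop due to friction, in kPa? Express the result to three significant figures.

V = 4Q/(πD²) = 4·0.00325/(π·0.0599²) = 1.153 m/s
Re = VD/ν = 1.153·0.0599/5.08×10^-7 = 1.36×10^5 → turbulent
ε/D = 0.29/59.9 = 0.00484
Haaland: f = 0.03078
h_f = f(L/D)V²/(2g) = 0.03078·(545/0.0599)·1.153²/(2·9.81) = 18.98 m
Δp = ρg·h_f = 720.0·9.81·18.98 = 134.1 kPa

Δp ≈ 134 kPa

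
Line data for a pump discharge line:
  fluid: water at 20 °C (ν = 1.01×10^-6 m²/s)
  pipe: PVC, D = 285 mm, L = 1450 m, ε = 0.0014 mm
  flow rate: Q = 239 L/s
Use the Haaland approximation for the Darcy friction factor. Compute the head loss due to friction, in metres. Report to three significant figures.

V = 4Q/(πD²) = 4·0.239/(π·0.285²) = 3.746 m/s
Re = VD/ν = 3.746·0.285/1.01×10^-6 = 1.06×10^6 → turbulent
ε/D = 0.0014/285 = 4.91×10^-6
Haaland: f = 0.01157
h_f = f(L/D)V²/(2g) = 0.01157·(1450/0.285)·3.746²/(2·9.81) = 42.10 m

h_f ≈ 42.1 m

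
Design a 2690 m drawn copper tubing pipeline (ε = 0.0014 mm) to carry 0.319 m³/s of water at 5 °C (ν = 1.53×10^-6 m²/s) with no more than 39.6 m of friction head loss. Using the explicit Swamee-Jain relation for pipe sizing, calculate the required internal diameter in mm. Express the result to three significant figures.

Swamee-Jain (Type III): D = 0.66·[ε^1.25·(LQ²/(gh_f))^4.75 + ν·Q^9.4·(L/(gh_f))^5.2]^0.04
LQ²/(gh_f) = 0.7046; L/(gh_f) = 6.924
Term 1 = ε^1.25·(…)^4.75 = 9.13×10^-9; Term 2 = ν·Q^9.4·(…)^5.2 = 7.77×10^-7
D = 0.66·(9.13×10^-9 + 7.77×10^-7)^0.04 = 0.3761 m = 376 mm
Check: V = 2.87 m/s, Re = 7.06×10^5, f = 0.01239, h_f = 37.2 m ≈ 39.6 m ✓

D ≈ 376 mm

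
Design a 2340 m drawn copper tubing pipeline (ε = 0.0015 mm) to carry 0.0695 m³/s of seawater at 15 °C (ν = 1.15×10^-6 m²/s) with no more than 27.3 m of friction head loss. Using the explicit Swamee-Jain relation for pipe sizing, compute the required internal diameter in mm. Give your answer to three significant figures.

Swamee-Jain (Type III): D = 0.66·[ε^1.25·(LQ²/(gh_f))^4.75 + ν·Q^9.4·(L/(gh_f))^5.2]^0.04
LQ²/(gh_f) = 0.04220; L/(gh_f) = 8.737
Term 1 = ε^1.25·(…)^4.75 = 1.55×10^-14; Term 2 = ν·Q^9.4·(…)^5.2 = 1.18×10^-12
D = 0.66·(1.55×10^-14 + 1.18×10^-12)^0.04 = 0.2201 m = 220 mm
Check: V = 1.83 m/s, Re = 3.50×10^5, f = 0.01406, h_f = 25.4 m ≈ 27.3 m ✓

D ≈ 220 mm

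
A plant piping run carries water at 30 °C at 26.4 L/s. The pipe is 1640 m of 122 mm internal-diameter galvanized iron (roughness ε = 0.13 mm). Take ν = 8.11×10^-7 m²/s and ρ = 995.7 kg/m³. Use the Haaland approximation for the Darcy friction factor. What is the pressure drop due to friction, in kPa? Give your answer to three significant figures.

Δp ≈ 707 kPa

V = 4Q/(πD²) = 4·0.0264/(π·0.122²) = 2.258 m/s
Re = VD/ν = 2.258·0.122/8.11×10^-7 = 3.40×10^5 → turbulent
ε/D = 0.13/122 = 0.00107
Haaland: f = 0.02071
h_f = f(L/D)V²/(2g) = 0.02071·(1640/0.122)·2.258²/(2·9.81) = 72.36 m
Δp = ρg·h_f = 995.7·9.81·72.36 = 706.8 kPa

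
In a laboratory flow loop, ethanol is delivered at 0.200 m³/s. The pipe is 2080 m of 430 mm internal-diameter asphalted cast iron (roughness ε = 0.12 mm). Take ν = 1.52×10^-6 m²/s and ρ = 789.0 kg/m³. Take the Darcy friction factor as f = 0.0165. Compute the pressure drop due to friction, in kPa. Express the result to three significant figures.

V = 4Q/(πD²) = 4·0.200/(π·0.430²) = 1.377 m/s
h_f = f(L/D)V²/(2g) = 0.01650·(2080/0.430)·1.377²/(2·9.81) = 7.716 m
Δp = ρg·h_f = 789.0·9.81·7.716 = 59.72 kPa

Δp ≈ 59.7 kPa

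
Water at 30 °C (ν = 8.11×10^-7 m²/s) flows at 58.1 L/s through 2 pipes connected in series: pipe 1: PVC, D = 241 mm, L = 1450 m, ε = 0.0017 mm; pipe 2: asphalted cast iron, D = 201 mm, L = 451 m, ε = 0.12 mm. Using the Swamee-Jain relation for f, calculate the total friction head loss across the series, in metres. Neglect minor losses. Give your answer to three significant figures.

H ≈ 14.0 m

Pipe 1: V = 1.274 m/s, Re = 3.78×10^5, ε/D = 7.05×10^-6, f = 0.01386, h_1 = f(L/D)V²/2g = 6.897 m
Pipe 2: V = 1.831 m/s, Re = 4.54×10^5, ε/D = 5.97×10^-4, f = 0.01844, h_2 = f(L/D)V²/2g = 7.070 m
Series → Q common, losses add: H = Σh = 13.97 m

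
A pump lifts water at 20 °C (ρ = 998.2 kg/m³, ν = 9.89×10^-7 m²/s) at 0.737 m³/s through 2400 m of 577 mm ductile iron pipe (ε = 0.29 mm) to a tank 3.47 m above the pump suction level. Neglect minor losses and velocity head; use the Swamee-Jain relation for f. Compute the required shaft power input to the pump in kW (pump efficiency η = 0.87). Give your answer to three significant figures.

V = 4Q/(πD²) = 2.819 m/s; Re = 1.64×10^6; ε/D = 5.03×10^-4; f = 0.01711
h_f = f(L/D)V²/2g = 28.81 m
Total head H = z + h_f = 3.47 + 28.81 = 32.28 m
P_hyd = ρgQH = 998.2·9.81·0.737·32.28 = 233.0 kW
P_shaft = P_hyd/η = 233.0/0.87 = 267.8 kW

P_shaft ≈ 268 kW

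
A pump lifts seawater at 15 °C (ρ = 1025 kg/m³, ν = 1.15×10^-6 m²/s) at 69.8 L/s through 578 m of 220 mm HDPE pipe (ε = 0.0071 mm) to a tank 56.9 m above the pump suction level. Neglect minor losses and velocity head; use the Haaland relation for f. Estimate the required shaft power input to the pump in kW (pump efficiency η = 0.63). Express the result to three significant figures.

V = 4Q/(πD²) = 1.836 m/s; Re = 3.51×10^5; ε/D = 3.23×10^-5; f = 0.01424
h_f = f(L/D)V²/2g = 6.427 m
Total head H = z + h_f = 56.9 + 6.427 = 63.33 m
P_hyd = ρgQH = 1025·9.81·0.0698·63.33 = 44.45 kW
P_shaft = P_hyd/η = 44.45/0.63 = 70.55 kW

P_shaft ≈ 70.6 kW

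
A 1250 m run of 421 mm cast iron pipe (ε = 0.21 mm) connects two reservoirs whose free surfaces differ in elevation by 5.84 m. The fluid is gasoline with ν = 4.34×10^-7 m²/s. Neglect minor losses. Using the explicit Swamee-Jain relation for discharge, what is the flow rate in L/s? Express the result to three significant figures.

Q ≈ 210 L/s

Swamee-Jain (Type II): Q = -0.965·√(gD⁵h_f/L)·ln[ε/(3.7D) + √(3.17ν²L/(gD³h_f))]
√(gD⁵h_f/L) = √(9.81·0.421⁵·5.84/1250) = 0.02462
ε/(3.7D) = 1.35×10^-4; √(3.17ν²L/(gD³h_f)) = 1.32×10^-5
Q = -0.965·0.02462·ln(1.480×10^-4) = 0.2095 m³/s
Check: V = 1.51 m/s, Re = 1.46×10^6, f = 0.01712, h_f = 5.87 m ≈ 5.84 m ✓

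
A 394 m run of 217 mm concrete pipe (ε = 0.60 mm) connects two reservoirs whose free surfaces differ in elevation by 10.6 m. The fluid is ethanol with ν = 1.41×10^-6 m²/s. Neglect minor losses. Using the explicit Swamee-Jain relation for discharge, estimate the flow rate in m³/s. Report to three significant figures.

Q ≈ 0.0776 m³/s

Swamee-Jain (Type II): Q = -0.965·√(gD⁵h_f/L)·ln[ε/(3.7D) + √(3.17ν²L/(gD³h_f))]
√(gD⁵h_f/L) = √(9.81·0.217⁵·10.6/394) = 0.01127
ε/(3.7D) = 7.47×10^-4; √(3.17ν²L/(gD³h_f)) = 4.83×10^-5
Q = -0.965·0.01127·ln(7.956×10^-4) = 0.07761 m³/s
Check: V = 2.10 m/s, Re = 3.23×10^5, f = 0.02616, h_f = 10.7 m ≈ 10.6 m ✓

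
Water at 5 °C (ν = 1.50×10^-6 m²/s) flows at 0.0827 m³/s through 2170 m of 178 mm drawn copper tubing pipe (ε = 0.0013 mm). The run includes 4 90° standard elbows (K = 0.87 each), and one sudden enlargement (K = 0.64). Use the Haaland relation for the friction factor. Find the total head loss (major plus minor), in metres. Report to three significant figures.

V = 4Q/(πD²) = 3.323 m/s; V²/2g = 0.5629 m
Re = 3.94×10^5, ε/D = 7.30×10^-6 → f = 0.01370 (Haaland)
Major: h_f = f(L/D)·V²/2g = 0.01370·12191·0.5629 = 94.05 m
Minor: ΣK = 4.12; h_m = ΣK·V²/2g = 2.319 m
Total H_L = 94.05 + 2.319 = 96.37 m

H_L ≈ 96.4 m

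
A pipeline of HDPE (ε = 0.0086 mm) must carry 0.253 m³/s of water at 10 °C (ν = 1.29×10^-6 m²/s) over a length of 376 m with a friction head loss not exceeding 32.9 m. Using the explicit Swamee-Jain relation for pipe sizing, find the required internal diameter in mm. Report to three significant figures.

D ≈ 239 mm

Swamee-Jain (Type III): D = 0.66·[ε^1.25·(LQ²/(gh_f))^4.75 + ν·Q^9.4·(L/(gh_f))^5.2]^0.04
LQ²/(gh_f) = 0.07457; L/(gh_f) = 1.165
Term 1 = ε^1.25·(…)^4.75 = 2.05×10^-12; Term 2 = ν·Q^9.4·(…)^5.2 = 7.00×10^-12
D = 0.66·(2.05×10^-12 + 7.00×10^-12)^0.04 = 0.2387 m = 239 mm
Check: V = 5.65 m/s, Re = 1.05×10^6, f = 0.01235, h_f = 31.7 m ≈ 32.9 m ✓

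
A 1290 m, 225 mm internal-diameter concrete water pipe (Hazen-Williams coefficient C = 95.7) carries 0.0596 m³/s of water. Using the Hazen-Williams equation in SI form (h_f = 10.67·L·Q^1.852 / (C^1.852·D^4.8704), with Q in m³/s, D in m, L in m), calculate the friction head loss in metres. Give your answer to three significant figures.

h_f = 10.67·1290·0.0596^1.852 / (95.7^1.852·0.225^4.8704) = 22.75 m

h_f ≈ 22.8 m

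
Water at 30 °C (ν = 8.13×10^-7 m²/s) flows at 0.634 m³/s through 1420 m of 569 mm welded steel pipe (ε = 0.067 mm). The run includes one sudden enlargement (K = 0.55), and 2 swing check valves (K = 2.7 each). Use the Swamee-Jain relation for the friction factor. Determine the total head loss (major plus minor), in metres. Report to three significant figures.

V = 4Q/(πD²) = 2.493 m/s; V²/2g = 0.3168 m
Re = 1.75×10^6, ε/D = 1.18×10^-4 → f = 0.01327 (Swamee-Jain)
Major: h_f = f(L/D)·V²/2g = 0.01327·2496·0.3168 = 10.49 m
Minor: ΣK = 5.95; h_m = ΣK·V²/2g = 1.885 m
Total H_L = 10.49 + 1.885 = 12.38 m

H_L ≈ 12.4 m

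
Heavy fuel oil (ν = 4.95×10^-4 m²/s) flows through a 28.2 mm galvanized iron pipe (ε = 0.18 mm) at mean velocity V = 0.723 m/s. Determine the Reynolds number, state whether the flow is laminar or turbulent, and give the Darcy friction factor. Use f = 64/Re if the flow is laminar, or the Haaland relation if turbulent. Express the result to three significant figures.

Re = VD/ν = 0.7230·0.0282/4.95×10^-4 = 41.2
Re < 2300 → laminar → f = 64/Re = 1.554

Re ≈ 41.2; laminar; f = 64/Re ≈ 1.55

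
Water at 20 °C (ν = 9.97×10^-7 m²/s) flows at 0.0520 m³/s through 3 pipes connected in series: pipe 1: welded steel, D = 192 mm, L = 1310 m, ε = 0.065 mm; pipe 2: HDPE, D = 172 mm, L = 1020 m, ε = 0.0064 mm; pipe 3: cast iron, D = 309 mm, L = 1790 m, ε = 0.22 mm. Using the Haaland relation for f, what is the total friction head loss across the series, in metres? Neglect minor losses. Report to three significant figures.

H ≈ 43.0 m

Pipe 1: V = 1.796 m/s, Re = 3.46×10^5, ε/D = 3.39×10^-4, f = 0.01687, h_1 = f(L/D)V²/2g = 18.93 m
Pipe 2: V = 2.238 m/s, Re = 3.86×10^5, ε/D = 3.72×10^-5, f = 0.01407, h_2 = f(L/D)V²/2g = 21.30 m
Pipe 3: V = 0.6934 m/s, Re = 2.15×10^5, ε/D = 7.12×10^-4, f = 0.01958, h_3 = f(L/D)V²/2g = 2.780 m
Series → Q common, losses add: H = Σh = 43.00 m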